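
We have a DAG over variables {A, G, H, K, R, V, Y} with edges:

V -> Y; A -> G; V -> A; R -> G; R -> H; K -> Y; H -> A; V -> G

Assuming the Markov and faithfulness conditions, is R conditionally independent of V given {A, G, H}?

No — R and V are not d-separated given {A, G, H}.

We examine all 4 paths between R and V:
  1. R → H → A ← V — H:chain[blocks]; A:collider[open] ⇒ blocked
  2. R → H → A → G ← V — H:chain[blocks]; A:chain[blocks]; G:collider[open] ⇒ blocked
  3. R → G ← A ← V — G:collider[open]; A:chain[blocks] ⇒ blocked
  4. R → G ← V — G:collider[open] ⇒ active
At least one path is unblocked, so d-separation fails.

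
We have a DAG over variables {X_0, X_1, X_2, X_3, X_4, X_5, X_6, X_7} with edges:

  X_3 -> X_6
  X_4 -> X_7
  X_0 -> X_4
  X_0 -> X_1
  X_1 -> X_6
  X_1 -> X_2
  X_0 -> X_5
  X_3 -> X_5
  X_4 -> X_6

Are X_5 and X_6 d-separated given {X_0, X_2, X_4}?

No

3 paths connect X_5 and X_6; each must be blocked for d-separation to hold:
Path 1: X_5 ← X_0 → X_4 → X_6
  X_0 is a fork here and X_0 is conditioned on, so the path is blocked at X_0.
Path 2: X_5 ← X_0 → X_1 → X_6
  X_0 is a fork here and X_0 is conditioned on, so the path is blocked at X_0.
Path 3: X_5 ← X_3 → X_6
  X_3 is a fork and X_3 is not conditioned on — no node blocks this path, so it is active.
Because an active path exists, X_5 and X_6 are not d-separated.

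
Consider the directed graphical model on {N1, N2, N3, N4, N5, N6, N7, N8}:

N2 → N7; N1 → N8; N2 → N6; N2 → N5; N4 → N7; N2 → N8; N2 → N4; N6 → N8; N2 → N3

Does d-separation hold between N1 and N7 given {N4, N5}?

There are 4 undirected paths between N1 and N7; checking each against the conditioning set {N4, N5}:
Path 1: N1 → N8 ← N2 → N7
  N8 is a collider here and neither N8 nor any of its descendants is conditioned on, so the collider stays closed — the path is blocked at N8.
Path 2: N1 → N8 ← N2 → N4 → N7
  N8 is a collider here and neither N8 nor any of its descendants is conditioned on, so the collider stays closed — the path is blocked at N8.
Path 3: N1 → N8 ← N6 ← N2 → N7
  N8 is a collider here and neither N8 nor any of its descendants is conditioned on, so the collider stays closed — the path is blocked at N8.
Path 4: N1 → N8 ← N6 ← N2 → N4 → N7
  N8 is a collider here and neither N8 nor any of its descendants is conditioned on, so the collider stays closed — the path is blocked at N8.
All paths are blocked; N1 ⊥ N7 | {N4, N5} holds.

Yes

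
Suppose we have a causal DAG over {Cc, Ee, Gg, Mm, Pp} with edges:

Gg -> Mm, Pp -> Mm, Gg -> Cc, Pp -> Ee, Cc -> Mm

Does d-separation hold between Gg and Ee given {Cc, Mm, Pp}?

2 paths connect Gg and Ee; each must be blocked for d-separation to hold:
  1. Gg → Mm ← Pp → Ee — Mm:collider[open]; Pp:fork[blocks] ⇒ blocked
  2. Gg → Cc → Mm ← Pp → Ee — Cc:chain[blocks]; Mm:collider[open]; Pp:fork[blocks] ⇒ blocked
Every path is blocked, so Gg and Ee are d-separated given {Cc, Mm, Pp}.

Yes — Gg and Ee are d-separated given {Cc, Mm, Pp}.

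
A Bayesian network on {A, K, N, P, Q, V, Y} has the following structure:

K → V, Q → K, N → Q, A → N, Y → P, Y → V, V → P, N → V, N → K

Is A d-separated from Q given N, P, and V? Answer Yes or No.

Yes

Enumerating the 3 paths from A to Q and testing each for blocking by {N, P, V}:
Path 1: A → N → Q
  N is a chain here and N is conditioned on, so the path is blocked at N.
Path 2: A → N → K ← Q
  N is a chain here and N is conditioned on, so the path is blocked at N.
Path 3: A → N → V ← K ← Q
  N is a chain here and N is conditioned on, so the path is blocked at N.
Since every path is blocked, d-separation holds.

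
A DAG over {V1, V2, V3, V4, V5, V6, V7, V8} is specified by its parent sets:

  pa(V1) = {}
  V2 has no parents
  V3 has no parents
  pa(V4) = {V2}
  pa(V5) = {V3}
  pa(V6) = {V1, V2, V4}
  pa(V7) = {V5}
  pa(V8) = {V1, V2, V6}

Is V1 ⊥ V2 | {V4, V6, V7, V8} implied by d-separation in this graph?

No

We examine all 6 paths between V1 and V2:
Path 1: V1 → V8 ← V6 ← V2
  V6 is a chain here and V6 is conditioned on, so the path is blocked at V6.
Path 2: V1 → V8 ← V6 ← V4 ← V2
  V6 is a chain here and V6 is conditioned on, so the path is blocked at V6.
Path 3: V1 → V8 ← V2
  V8 is a collider and V8 is conditioned on, which opens it — no node blocks this path, so it is active.
Path 4: V1 → V6 → V8 ← V2
  V6 is a chain here and V6 is conditioned on, so the path is blocked at V6.
Path 5: V1 → V6 ← V2
  V6 is a collider and V6 is conditioned on, which opens it — no node blocks this path, so it is active.
Path 6: V1 → V6 ← V4 ← V2
  V4 is a chain here and V4 is conditioned on, so the path is blocked at V4.
At least one path is unblocked, so d-separation fails.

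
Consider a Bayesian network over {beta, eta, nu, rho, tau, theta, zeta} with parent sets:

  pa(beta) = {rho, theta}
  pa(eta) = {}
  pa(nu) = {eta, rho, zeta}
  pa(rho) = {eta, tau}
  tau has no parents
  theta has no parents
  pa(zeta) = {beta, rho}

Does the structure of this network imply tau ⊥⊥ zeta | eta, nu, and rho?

Yes — tau and zeta are d-separated given {eta, nu, rho}.

4 paths connect tau and zeta; each must be blocked for d-separation to hold:
Path 1: tau → rho ← eta → nu ← zeta
  eta is a fork here and eta is conditioned on, so the path is blocked at eta.
Path 2: tau → rho → zeta
  rho is a chain here and rho is conditioned on, so the path is blocked at rho.
Path 3: tau → rho → nu ← zeta
  rho is a chain here and rho is conditioned on, so the path is blocked at rho.
Path 4: tau → rho → beta → zeta
  rho is a chain here and rho is conditioned on, so the path is blocked at rho.
All paths are blocked; tau ⊥ zeta | {eta, nu, rho} holds.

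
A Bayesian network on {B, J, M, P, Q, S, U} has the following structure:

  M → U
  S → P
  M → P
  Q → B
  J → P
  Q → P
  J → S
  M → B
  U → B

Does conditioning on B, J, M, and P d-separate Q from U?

No — Q and U are not d-separated given {B, J, M, P}.

We examine all 4 paths between Q and U:
  1. Q → B ← U — B:collider[open] ⇒ active
  2. Q → B ← M → U — B:collider[open]; M:fork[blocks] ⇒ blocked
  3. Q → P ← M → U — P:collider[open]; M:fork[blocks] ⇒ blocked
  4. Q → P ← M → B ← U — P:collider[open]; M:fork[blocks]; B:collider[open] ⇒ blocked
At least one path is unblocked, so d-separation fails.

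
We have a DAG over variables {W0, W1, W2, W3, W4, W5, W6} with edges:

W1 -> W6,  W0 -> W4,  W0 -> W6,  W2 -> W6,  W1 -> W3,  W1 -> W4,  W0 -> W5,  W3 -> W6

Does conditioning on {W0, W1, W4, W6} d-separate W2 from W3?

3 paths connect W2 and W3; each must be blocked for d-separation to hold:
  1. W2 → W6 ← W1 → W3 — W6:collider[open]; W1:fork[blocks] ⇒ blocked
  2. W2 → W6 ← W0 → W4 ← W1 → W3 — W6:collider[open]; W0:fork[blocks]; W4:collider[open]; W1:fork[blocks] ⇒ blocked
  3. W2 → W6 ← W3 — W6:collider[open] ⇒ active
Because an active path exists, W2 and W3 are not d-separated.

No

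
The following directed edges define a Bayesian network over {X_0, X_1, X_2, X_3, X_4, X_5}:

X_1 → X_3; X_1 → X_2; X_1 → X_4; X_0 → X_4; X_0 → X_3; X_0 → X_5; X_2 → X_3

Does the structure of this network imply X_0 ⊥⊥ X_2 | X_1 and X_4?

Enumerating the 4 paths from X_0 to X_2 and testing each for blocking by {X_1, X_4}:
  1. X_0 → X_3 ← X_2 — X_3:collider[blocks] ⇒ blocked
  2. X_0 → X_3 ← X_1 → X_2 — X_3:collider[blocks]; X_1:fork[blocks] ⇒ blocked
  3. X_0 → X_4 ← X_1 → X_2 — X_4:collider[open]; X_1:fork[blocks] ⇒ blocked
  4. X_0 → X_4 ← X_1 → X_3 ← X_2 — X_4:collider[open]; X_1:fork[blocks]; X_3:collider[blocks] ⇒ blocked
All paths are blocked; X_0 ⊥ X_2 | {X_1, X_4} holds.

Yes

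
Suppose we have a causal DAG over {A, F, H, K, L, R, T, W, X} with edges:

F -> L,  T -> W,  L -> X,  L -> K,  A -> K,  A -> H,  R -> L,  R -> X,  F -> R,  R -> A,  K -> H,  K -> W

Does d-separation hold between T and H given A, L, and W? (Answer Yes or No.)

No — T and H are not d-separated given {A, L, W}.

We examine all 5 paths between T and H:
Path 1: T → W ← K → H
  W is a collider and W is conditioned on, which opens it; K is a fork and K is not conditioned on — no node blocks this path, so it is active.
Path 2: T → W ← K ← L → X ← R → A → H
  L is a fork here and L is conditioned on, so the path is blocked at L.
Path 3: T → W ← K ← L ← F → R → A → H
  L is a chain here and L is conditioned on, so the path is blocked at L.
Path 4: T → W ← K ← L ← R → A → H
  L is a chain here and L is conditioned on, so the path is blocked at L.
Path 5: T → W ← K ← A → H
  A is a fork here and A is conditioned on, so the path is blocked at A.
At least one path is unblocked, so d-separation fails.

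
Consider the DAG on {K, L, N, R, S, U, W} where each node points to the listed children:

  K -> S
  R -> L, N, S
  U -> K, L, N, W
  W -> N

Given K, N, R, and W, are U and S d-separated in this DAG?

There are 4 undirected paths between U and S; checking each against the conditioning set {K, N, R, W}:
Path 1: U → N ← R → S
  R is a fork here and R is conditioned on, so the path is blocked at R.
Path 2: U → L ← R → S
  L is a collider here and neither L nor any of its descendants is conditioned on, so the collider stays closed — the path is blocked at L.
Path 3: U → W → N ← R → S
  W is a chain here and W is conditioned on, so the path is blocked at W.
Path 4: U → K → S
  K is a chain here and K is conditioned on, so the path is blocked at K.
Every path is blocked, so U and S are d-separated given {K, N, R, W}.

Yes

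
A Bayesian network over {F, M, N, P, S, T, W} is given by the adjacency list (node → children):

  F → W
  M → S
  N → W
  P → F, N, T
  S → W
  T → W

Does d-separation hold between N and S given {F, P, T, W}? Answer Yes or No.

There are 3 undirected paths between N and S; checking each against the conditioning set {F, P, T, W}:
  1. N → W ← S — W:collider[open] ⇒ active
  2. N ← P → T → W ← S — P:fork[blocks]; T:chain[blocks]; W:collider[open] ⇒ blocked
  3. N ← P → F → W ← S — P:fork[blocks]; F:chain[blocks]; W:collider[open] ⇒ blocked
At least one path is unblocked, so d-separation fails.

No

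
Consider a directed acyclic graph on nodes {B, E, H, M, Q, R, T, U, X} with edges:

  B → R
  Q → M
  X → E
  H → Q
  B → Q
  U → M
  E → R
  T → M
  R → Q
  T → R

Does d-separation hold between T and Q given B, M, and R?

3 paths connect T and Q; each must be blocked for d-separation to hold:
  1. T → M ← Q — M:collider[open] ⇒ active
  2. T → R ← B → Q — R:collider[open]; B:fork[blocks] ⇒ blocked
  3. T → R → Q — R:chain[blocks] ⇒ blocked
Since the path T → M ← Q is active, T and Q are not d-separated given {B, M, R}.

No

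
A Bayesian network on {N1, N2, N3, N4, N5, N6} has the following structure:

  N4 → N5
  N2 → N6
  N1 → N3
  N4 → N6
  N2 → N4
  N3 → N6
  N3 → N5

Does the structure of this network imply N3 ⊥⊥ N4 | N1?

We examine all 3 paths between N3 and N4:
  1. N3 → N6 ← N4 — N6:collider[blocks] ⇒ blocked
  2. N3 → N6 ← N2 → N4 — N6:collider[blocks]; N2:fork[open] ⇒ blocked
  3. N3 → N5 ← N4 — N5:collider[blocks] ⇒ blocked
Every path is blocked, so N3 and N4 are d-separated given {N1}.

Yes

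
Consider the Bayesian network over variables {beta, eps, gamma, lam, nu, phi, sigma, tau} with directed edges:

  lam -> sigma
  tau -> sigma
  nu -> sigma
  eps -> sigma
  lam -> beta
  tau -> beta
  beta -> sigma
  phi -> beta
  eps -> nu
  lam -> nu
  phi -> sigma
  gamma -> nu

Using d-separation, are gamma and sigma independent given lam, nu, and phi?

No — gamma and sigma are not d-separated given {lam, nu, phi}.

We examine all 6 paths between gamma and sigma:
  1. gamma → nu → sigma — nu:chain[blocks] ⇒ blocked
  2. gamma → nu ← lam → beta → sigma — nu:collider[open]; lam:fork[blocks]; beta:chain[open] ⇒ blocked
  3. gamma → nu ← lam → beta ← phi → sigma — nu:collider[open]; lam:fork[blocks]; beta:collider[blocks]; phi:fork[blocks] ⇒ blocked
  4. gamma → nu ← lam → beta ← tau → sigma — nu:collider[open]; lam:fork[blocks]; beta:collider[blocks]; tau:fork[open] ⇒ blocked
  5. gamma → nu ← lam → sigma — nu:collider[open]; lam:fork[blocks] ⇒ blocked
  6. gamma → nu ← eps → sigma — nu:collider[open]; eps:fork[open] ⇒ active
Because an active path exists, gamma and sigma are not d-separated.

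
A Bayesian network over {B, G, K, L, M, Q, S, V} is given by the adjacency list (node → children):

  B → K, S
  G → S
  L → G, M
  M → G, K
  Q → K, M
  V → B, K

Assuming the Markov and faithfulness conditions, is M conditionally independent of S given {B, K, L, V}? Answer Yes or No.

Enumerating the 6 paths from M to S and testing each for blocking by {B, K, L, V}:
  1. M ← L → G → S — L:fork[blocks]; G:chain[open] ⇒ blocked
  2. M ← Q → K ← V → B → S — Q:fork[open]; K:collider[open]; V:fork[blocks]; B:chain[blocks] ⇒ blocked
  3. M ← Q → K ← B → S — Q:fork[open]; K:collider[open]; B:fork[blocks] ⇒ blocked
  4. M → G → S — G:chain[open] ⇒ active
  5. M → K ← V → B → S — K:collider[open]; V:fork[blocks]; B:chain[blocks] ⇒ blocked
  6. M → K ← B → S — K:collider[open]; B:fork[blocks] ⇒ blocked
Since the path M → G → S is active, M and S are not d-separated given {B, K, L, V}.

No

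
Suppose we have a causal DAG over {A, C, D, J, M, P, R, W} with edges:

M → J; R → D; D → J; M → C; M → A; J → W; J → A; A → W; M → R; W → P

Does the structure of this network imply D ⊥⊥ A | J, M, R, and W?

There are 6 undirected paths between D and A; checking each against the conditioning set {J, M, R, W}:
Path 1: D ← R ← M → A
  R is a chain here and R is conditioned on, so the path is blocked at R.
Path 2: D ← R ← M → J → W ← A
  R is a chain here and R is conditioned on, so the path is blocked at R.
Path 3: D ← R ← M → J → A
  R is a chain here and R is conditioned on, so the path is blocked at R.
Path 4: D → J ← M → A
  M is a fork here and M is conditioned on, so the path is blocked at M.
Path 5: D → J → W ← A
  J is a chain here and J is conditioned on, so the path is blocked at J.
Path 6: D → J → A
  J is a chain here and J is conditioned on, so the path is blocked at J.
All paths are blocked; D ⊥ A | {J, M, R, W} holds.

Yes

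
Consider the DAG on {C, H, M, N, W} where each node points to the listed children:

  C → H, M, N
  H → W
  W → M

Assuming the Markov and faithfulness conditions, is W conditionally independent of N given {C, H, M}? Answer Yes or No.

There are 2 undirected paths between W and N; checking each against the conditioning set {C, H, M}:
  1. W ← H ← C → N — H:chain[blocks]; C:fork[blocks] ⇒ blocked
  2. W → M ← C → N — M:collider[open]; C:fork[blocks] ⇒ blocked
All paths are blocked; W ⊥ N | {C, H, M} holds.

Yes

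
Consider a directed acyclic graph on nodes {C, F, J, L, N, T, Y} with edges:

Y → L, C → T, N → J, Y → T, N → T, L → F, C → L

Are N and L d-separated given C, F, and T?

No

We examine all 2 paths between N and L:
Path 1: N → T ← Y → L
  T is a collider and T is conditioned on, which opens it; Y is a fork and Y is not conditioned on — no node blocks this path, so it is active.
Path 2: N → T ← C → L
  C is a fork here and C is conditioned on, so the path is blocked at C.
Since the path N → T ← Y → L is active, N and L are not d-separated given {C, F, T}.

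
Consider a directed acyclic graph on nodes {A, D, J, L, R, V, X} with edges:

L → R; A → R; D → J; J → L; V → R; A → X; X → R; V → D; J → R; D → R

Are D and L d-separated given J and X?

Yes

Enumerating the 6 paths from D to L and testing each for blocking by {J, X}:
  1. D → R ← J → L — R:collider[blocks]; J:fork[blocks] ⇒ blocked
  2. D → R ← L — R:collider[blocks] ⇒ blocked
  3. D → J → R ← L — J:chain[blocks]; R:collider[blocks] ⇒ blocked
  4. D → J → L — J:chain[blocks] ⇒ blocked
  5. D ← V → R ← J → L — V:fork[open]; R:collider[blocks]; J:fork[blocks] ⇒ blocked
  6. D ← V → R ← L — V:fork[open]; R:collider[blocks] ⇒ blocked
Since every path is blocked, d-separation holds.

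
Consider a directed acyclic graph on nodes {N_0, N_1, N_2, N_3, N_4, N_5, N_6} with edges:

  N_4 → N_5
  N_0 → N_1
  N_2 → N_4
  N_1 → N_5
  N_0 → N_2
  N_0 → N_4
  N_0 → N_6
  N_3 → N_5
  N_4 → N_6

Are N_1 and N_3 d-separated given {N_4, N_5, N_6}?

No — N_1 and N_3 are not d-separated given {N_4, N_5, N_6}.

We examine all 4 paths between N_1 and N_3:
Path 1: N_1 → N_5 ← N_3
  N_5 is a collider and N_5 is conditioned on, which opens it — no node blocks this path, so it is active.
Path 2: N_1 ← N_0 → N_2 → N_4 → N_5 ← N_3
  N_4 is a chain here and N_4 is conditioned on, so the path is blocked at N_4.
Path 3: N_1 ← N_0 → N_6 ← N_4 → N_5 ← N_3
  N_4 is a fork here and N_4 is conditioned on, so the path is blocked at N_4.
Path 4: N_1 ← N_0 → N_4 → N_5 ← N_3
  N_4 is a chain here and N_4 is conditioned on, so the path is blocked at N_4.
Since the path N_1 → N_5 ← N_3 is active, N_1 and N_3 are not d-separated given {N_4, N_5, N_6}.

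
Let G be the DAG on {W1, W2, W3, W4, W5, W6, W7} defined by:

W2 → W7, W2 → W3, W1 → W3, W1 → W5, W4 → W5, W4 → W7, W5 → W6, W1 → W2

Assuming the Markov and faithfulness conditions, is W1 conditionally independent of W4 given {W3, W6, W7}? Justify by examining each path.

Enumerating the 3 paths from W1 to W4 and testing each for blocking by {W3, W6, W7}:
Path 1: W1 → W3 ← W2 → W7 ← W4
  W3 is a collider and W3 is conditioned on, which opens it; W2 is a fork and W2 is not conditioned on; W7 is a collider and W7 is conditioned on, which opens it — no node blocks this path, so it is active.
Path 2: W1 → W5 ← W4
  W5 is a collider and its descendant W6 is conditioned on, which opens it — no node blocks this path, so it is active.
Path 3: W1 → W2 → W7 ← W4
  W2 is a chain and W2 is not conditioned on; W7 is a collider and W7 is conditioned on, which opens it — no node blocks this path, so it is active.
Because an active path exists, W1 and W4 are not d-separated.

No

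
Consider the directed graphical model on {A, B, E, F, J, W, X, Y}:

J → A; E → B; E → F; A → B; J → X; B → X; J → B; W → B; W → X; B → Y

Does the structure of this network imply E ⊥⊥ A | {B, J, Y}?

No

Enumerating the 4 paths from E to A and testing each for blocking by {B, J, Y}:
Path 1: E → B → X ← J → A
  B is a chain here and B is conditioned on, so the path is blocked at B.
Path 2: E → B ← J → A
  J is a fork here and J is conditioned on, so the path is blocked at J.
Path 3: E → B ← W → X ← J → A
  X is a collider here and neither X nor any of its descendants is conditioned on, so the collider stays closed — the path is blocked at X.
Path 4: E → B ← A
  B is a collider and B is conditioned on, which opens it — no node blocks this path, so it is active.
Since the path E → B ← A is active, E and A are not d-separated given {B, J, Y}.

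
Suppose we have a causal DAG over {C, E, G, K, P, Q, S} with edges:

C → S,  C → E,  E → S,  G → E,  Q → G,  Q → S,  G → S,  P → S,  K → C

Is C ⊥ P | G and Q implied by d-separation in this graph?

We examine all 4 paths between C and P:
  1. C → S ← P — S:collider[blocks] ⇒ blocked
  2. C → E ← G ← Q → S ← P — E:collider[blocks]; G:chain[blocks]; Q:fork[blocks]; S:collider[blocks] ⇒ blocked
  3. C → E ← G → S ← P — E:collider[blocks]; G:fork[blocks]; S:collider[blocks] ⇒ blocked
  4. C → E → S ← P — E:chain[open]; S:collider[blocks] ⇒ blocked
Since every path is blocked, d-separation holds.

Yes — C and P are d-separated given {G, Q}.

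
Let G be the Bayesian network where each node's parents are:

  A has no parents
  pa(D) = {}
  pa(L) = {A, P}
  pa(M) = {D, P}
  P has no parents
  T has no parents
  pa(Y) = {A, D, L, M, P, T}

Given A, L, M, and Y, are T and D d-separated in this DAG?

No

There are 5 undirected paths between T and D; checking each against the conditioning set {A, L, M, Y}:
Path 1: T → Y ← D
  Y is a collider and Y is conditioned on, which opens it — no node blocks this path, so it is active.
Path 2: T → Y ← A → L ← P → M ← D
  A is a fork here and A is conditioned on, so the path is blocked at A.
Path 3: T → Y ← L ← P → M ← D
  L is a chain here and L is conditioned on, so the path is blocked at L.
Path 4: T → Y ← M ← D
  M is a chain here and M is conditioned on, so the path is blocked at M.
Path 5: T → Y ← P → M ← D
  Y is a collider and Y is conditioned on, which opens it; P is a fork and P is not conditioned on; M is a collider and M is conditioned on, which opens it — no node blocks this path, so it is active.
At least one path is unblocked, so d-separation fails.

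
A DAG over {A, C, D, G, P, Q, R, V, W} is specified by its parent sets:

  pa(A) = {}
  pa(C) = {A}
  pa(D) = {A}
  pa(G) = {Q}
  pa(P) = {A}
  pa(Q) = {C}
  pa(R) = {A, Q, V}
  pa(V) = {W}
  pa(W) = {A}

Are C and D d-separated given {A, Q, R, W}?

Yes

Enumerating the 3 paths from C to D and testing each for blocking by {A, Q, R, W}:
Path 1: C → Q → R ← V ← W ← A → D
  Q is a chain here and Q is conditioned on, so the path is blocked at Q.
Path 2: C → Q → R ← A → D
  Q is a chain here and Q is conditioned on, so the path is blocked at Q.
Path 3: C ← A → D
  A is a fork here and A is conditioned on, so the path is blocked at A.
All paths are blocked; C ⊥ D | {A, Q, R, W} holds.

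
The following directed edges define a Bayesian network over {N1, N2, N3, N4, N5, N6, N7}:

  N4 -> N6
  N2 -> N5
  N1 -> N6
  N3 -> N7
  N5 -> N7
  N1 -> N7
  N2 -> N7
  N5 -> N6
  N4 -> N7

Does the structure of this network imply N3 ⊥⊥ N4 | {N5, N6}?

4 paths connect N3 and N4; each must be blocked for d-separation to hold:
  1. N3 → N7 ← N5 → N6 ← N4 — N7:collider[blocks]; N5:fork[blocks]; N6:collider[open] ⇒ blocked
  2. N3 → N7 ← N1 → N6 ← N4 — N7:collider[blocks]; N1:fork[open]; N6:collider[open] ⇒ blocked
  3. N3 → N7 ← N4 — N7:collider[blocks] ⇒ blocked
  4. N3 → N7 ← N2 → N5 → N6 ← N4 — N7:collider[blocks]; N2:fork[open]; N5:chain[blocks]; N6:collider[open] ⇒ blocked
All paths are blocked; N3 ⊥ N4 | {N5, N6} holds.

Yes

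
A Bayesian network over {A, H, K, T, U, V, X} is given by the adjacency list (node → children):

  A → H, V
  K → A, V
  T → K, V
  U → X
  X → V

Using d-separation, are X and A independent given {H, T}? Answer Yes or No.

Enumerating the 3 paths from X to A and testing each for blocking by {H, T}:
Path 1: X → V ← A
  V is a collider here and neither V nor any of its descendants is conditioned on, so the collider stays closed — the path is blocked at V.
Path 2: X → V ← K → A
  V is a collider here and neither V nor any of its descendants is conditioned on, so the collider stays closed — the path is blocked at V.
Path 3: X → V ← T → K → A
  V is a collider here and neither V nor any of its descendants is conditioned on, so the collider stays closed — the path is blocked at V.
Since every path is blocked, d-separation holds.

Yes — X and A are d-separated given {H, T}.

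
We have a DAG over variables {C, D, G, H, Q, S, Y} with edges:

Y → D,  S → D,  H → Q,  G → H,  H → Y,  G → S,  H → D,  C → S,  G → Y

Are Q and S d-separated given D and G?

We examine all 6 paths between Q and S:
  1. Q ← H → D ← S — H:fork[open]; D:collider[open] ⇒ active
  2. Q ← H → D ← Y ← G → S — H:fork[open]; D:collider[open]; Y:chain[open]; G:fork[blocks] ⇒ blocked
  3. Q ← H ← G → S — H:chain[open]; G:fork[blocks] ⇒ blocked
  4. Q ← H ← G → Y → D ← S — H:chain[open]; G:fork[blocks]; Y:chain[open]; D:collider[open] ⇒ blocked
  5. Q ← H → Y → D ← S — H:fork[open]; Y:chain[open]; D:collider[open] ⇒ active
  6. Q ← H → Y ← G → S — H:fork[open]; Y:collider[open]; G:fork[blocks] ⇒ blocked
Since the path Q ← H → D ← S is active, Q and S are not d-separated given {D, G}.

No — Q and S are not d-separated given {D, G}.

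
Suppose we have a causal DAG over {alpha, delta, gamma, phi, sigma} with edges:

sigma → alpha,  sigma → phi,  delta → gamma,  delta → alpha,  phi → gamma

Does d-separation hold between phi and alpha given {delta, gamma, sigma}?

Yes

We examine all 2 paths between phi and alpha:
  1. phi → gamma ← delta → alpha — gamma:collider[open]; delta:fork[blocks] ⇒ blocked
  2. phi ← sigma → alpha — sigma:fork[blocks] ⇒ blocked
Since every path is blocked, d-separation holds.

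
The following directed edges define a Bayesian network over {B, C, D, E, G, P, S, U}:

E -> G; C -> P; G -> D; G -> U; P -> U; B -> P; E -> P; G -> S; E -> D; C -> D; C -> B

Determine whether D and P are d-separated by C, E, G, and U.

6 paths connect D and P; each must be blocked for d-separation to hold:
Path 1: D ← C → B → P
  C is a fork here and C is conditioned on, so the path is blocked at C.
Path 2: D ← C → P
  C is a fork here and C is conditioned on, so the path is blocked at C.
Path 3: D ← E → P
  E is a fork here and E is conditioned on, so the path is blocked at E.
Path 4: D ← E → G → U ← P
  E is a fork here and E is conditioned on, so the path is blocked at E.
Path 5: D ← G → U ← P
  G is a fork here and G is conditioned on, so the path is blocked at G.
Path 6: D ← G ← E → P
  G is a chain here and G is conditioned on, so the path is blocked at G.
Since every path is blocked, d-separation holds.

Yes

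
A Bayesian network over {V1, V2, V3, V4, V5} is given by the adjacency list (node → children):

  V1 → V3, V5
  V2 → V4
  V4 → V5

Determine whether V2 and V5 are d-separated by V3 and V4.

The only undirected path from V2 to V5 is:
  1. V2 → V4 → V5 — V4:chain[blocks] ⇒ blocked
All paths are blocked; V2 ⊥ V5 | {V3, V4} holds.

Yes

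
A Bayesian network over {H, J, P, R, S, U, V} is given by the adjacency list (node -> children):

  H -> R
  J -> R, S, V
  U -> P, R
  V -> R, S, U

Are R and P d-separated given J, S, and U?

4 paths connect R and P; each must be blocked for d-separation to hold:
Path 1: R ← V → U → P
  U is a chain here and U is conditioned on, so the path is blocked at U.
Path 2: R ← U → P
  U is a fork here and U is conditioned on, so the path is blocked at U.
Path 3: R ← J → V → U → P
  J is a fork here and J is conditioned on, so the path is blocked at J.
Path 4: R ← J → S ← V → U → P
  J is a fork here and J is conditioned on, so the path is blocked at J.
All paths are blocked; R ⊥ P | {J, S, U} holds.

Yes — R and P are d-separated given {J, S, U}.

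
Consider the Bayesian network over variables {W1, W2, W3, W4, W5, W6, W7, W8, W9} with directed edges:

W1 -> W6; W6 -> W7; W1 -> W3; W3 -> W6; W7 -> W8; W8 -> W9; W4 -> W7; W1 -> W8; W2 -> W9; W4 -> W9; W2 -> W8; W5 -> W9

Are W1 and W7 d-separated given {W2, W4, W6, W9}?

5 paths connect W1 and W7; each must be blocked for d-separation to hold:
Path 1: W1 → W8 ← W2 → W9 ← W4 → W7
  W2 is a fork here and W2 is conditioned on, so the path is blocked at W2.
Path 2: W1 → W8 → W9 ← W4 → W7
  W4 is a fork here and W4 is conditioned on, so the path is blocked at W4.
Path 3: W1 → W8 ← W7
  W8 is a collider and its descendant W9 is conditioned on, which opens it — no node blocks this path, so it is active.
Path 4: W1 → W6 → W7
  W6 is a chain here and W6 is conditioned on, so the path is blocked at W6.
Path 5: W1 → W3 → W6 → W7
  W6 is a chain here and W6 is conditioned on, so the path is blocked at W6.
Since the path W1 → W8 ← W7 is active, W1 and W7 are not d-separated given {W2, W4, W6, W9}.

No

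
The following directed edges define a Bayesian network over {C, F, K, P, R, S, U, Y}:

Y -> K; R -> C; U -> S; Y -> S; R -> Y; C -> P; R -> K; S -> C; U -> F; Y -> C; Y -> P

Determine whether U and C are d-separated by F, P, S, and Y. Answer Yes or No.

Yes — U and C are d-separated given {F, P, S, Y}.

Enumerating the 5 paths from U to C and testing each for blocking by {F, P, S, Y}:
Path 1: U → S → C
  S is a chain here and S is conditioned on, so the path is blocked at S.
Path 2: U → S ← Y → C
  Y is a fork here and Y is conditioned on, so the path is blocked at Y.
Path 3: U → S ← Y → P ← C
  Y is a fork here and Y is conditioned on, so the path is blocked at Y.
Path 4: U → S ← Y → K ← R → C
  Y is a fork here and Y is conditioned on, so the path is blocked at Y.
Path 5: U → S ← Y ← R → C
  Y is a chain here and Y is conditioned on, so the path is blocked at Y.
All paths are blocked; U ⊥ C | {F, P, S, Y} holds.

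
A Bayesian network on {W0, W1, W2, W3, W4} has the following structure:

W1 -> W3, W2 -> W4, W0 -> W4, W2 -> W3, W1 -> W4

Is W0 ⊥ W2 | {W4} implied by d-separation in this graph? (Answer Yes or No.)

No — W0 and W2 are not d-separated given {W4}.

Enumerating the 2 paths from W0 to W2 and testing each for blocking by {W4}:
Path 1: W0 → W4 ← W2
  W4 is a collider and W4 is conditioned on, which opens it — no node blocks this path, so it is active.
Path 2: W0 → W4 ← W1 → W3 ← W2
  W3 is a collider here and neither W3 nor any of its descendants is conditioned on, so the collider stays closed — the path is blocked at W3.
At least one path is unblocked, so d-separation fails.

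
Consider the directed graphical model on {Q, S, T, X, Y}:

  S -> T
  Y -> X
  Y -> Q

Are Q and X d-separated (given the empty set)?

Only one path connects Q and X:
  1. Q ← Y → X — Y:fork[open] ⇒ active
Because an active path exists, Q and X are not d-separated.

No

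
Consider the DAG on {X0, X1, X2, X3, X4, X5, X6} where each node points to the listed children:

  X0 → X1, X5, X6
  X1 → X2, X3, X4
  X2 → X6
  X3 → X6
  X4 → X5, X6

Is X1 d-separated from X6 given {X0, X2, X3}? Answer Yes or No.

No

Enumerating the 6 paths from X1 to X6 and testing each for blocking by {X0, X2, X3}:
  1. X1 → X3 → X6 — X3:chain[blocks] ⇒ blocked
  2. X1 → X2 → X6 — X2:chain[blocks] ⇒ blocked
  3. X1 → X4 → X5 ← X0 → X6 — X4:chain[open]; X5:collider[blocks]; X0:fork[blocks] ⇒ blocked
  4. X1 → X4 → X6 — X4:chain[open] ⇒ active
  5. X1 ← X0 → X5 ← X4 → X6 — X0:fork[blocks]; X5:collider[blocks]; X4:fork[open] ⇒ blocked
  6. X1 ← X0 → X6 — X0:fork[blocks] ⇒ blocked
At least one path is unblocked, so d-separation fails.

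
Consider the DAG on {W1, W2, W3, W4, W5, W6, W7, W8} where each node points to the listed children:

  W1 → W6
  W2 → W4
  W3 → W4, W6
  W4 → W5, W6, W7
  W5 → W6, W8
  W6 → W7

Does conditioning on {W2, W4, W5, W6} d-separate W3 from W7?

6 paths connect W3 and W7; each must be blocked for d-separation to hold:
Path 1: W3 → W6 → W7
  W6 is a chain here and W6 is conditioned on, so the path is blocked at W6.
Path 2: W3 → W6 ← W5 ← W4 → W7
  W5 is a chain here and W5 is conditioned on, so the path is blocked at W5.
Path 3: W3 → W6 ← W4 → W7
  W4 is a fork here and W4 is conditioned on, so the path is blocked at W4.
Path 4: W3 → W4 → W7
  W4 is a chain here and W4 is conditioned on, so the path is blocked at W4.
Path 5: W3 → W4 → W6 → W7
  W4 is a chain here and W4 is conditioned on, so the path is blocked at W4.
Path 6: W3 → W4 → W5 → W6 → W7
  W4 is a chain here and W4 is conditioned on, so the path is blocked at W4.
Since every path is blocked, d-separation holds.

Yes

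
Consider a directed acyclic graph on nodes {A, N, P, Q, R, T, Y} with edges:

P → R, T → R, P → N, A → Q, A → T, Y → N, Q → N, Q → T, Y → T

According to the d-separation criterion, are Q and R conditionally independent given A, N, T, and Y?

No — Q and R are not d-separated given {A, N, T, Y}.

Enumerating the 6 paths from Q to R and testing each for blocking by {A, N, T, Y}:
  1. Q ← A → T → R — A:fork[blocks]; T:chain[blocks] ⇒ blocked
  2. Q ← A → T ← Y → N ← P → R — A:fork[blocks]; T:collider[open]; Y:fork[blocks]; N:collider[open]; P:fork[open] ⇒ blocked
  3. Q → N ← Y → T → R — N:collider[open]; Y:fork[blocks]; T:chain[blocks] ⇒ blocked
  4. Q → N ← P → R — N:collider[open]; P:fork[open] ⇒ active
  5. Q → T → R — T:chain[blocks] ⇒ blocked
  6. Q → T ← Y → N ← P → R — T:collider[open]; Y:fork[blocks]; N:collider[open]; P:fork[open] ⇒ blocked
At least one path is unblocked, so d-separation fails.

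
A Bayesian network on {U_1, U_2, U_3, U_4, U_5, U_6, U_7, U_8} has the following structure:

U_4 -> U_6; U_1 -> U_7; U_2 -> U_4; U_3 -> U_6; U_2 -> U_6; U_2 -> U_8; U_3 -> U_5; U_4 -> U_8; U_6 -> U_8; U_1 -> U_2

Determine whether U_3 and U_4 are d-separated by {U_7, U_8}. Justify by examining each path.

No

There are 5 undirected paths between U_3 and U_4; checking each against the conditioning set {U_7, U_8}:
  1. U_3 → U_6 ← U_4 — U_6:collider[open] ⇒ active
  2. U_3 → U_6 → U_8 ← U_4 — U_6:chain[open]; U_8:collider[open] ⇒ active
  3. U_3 → U_6 → U_8 ← U_2 → U_4 — U_6:chain[open]; U_8:collider[open]; U_2:fork[open] ⇒ active
  4. U_3 → U_6 ← U_2 → U_4 — U_6:collider[open]; U_2:fork[open] ⇒ active
  5. U_3 → U_6 ← U_2 → U_8 ← U_4 — U_6:collider[open]; U_2:fork[open]; U_8:collider[open] ⇒ active
Because an active path exists, U_3 and U_4 are not d-separated.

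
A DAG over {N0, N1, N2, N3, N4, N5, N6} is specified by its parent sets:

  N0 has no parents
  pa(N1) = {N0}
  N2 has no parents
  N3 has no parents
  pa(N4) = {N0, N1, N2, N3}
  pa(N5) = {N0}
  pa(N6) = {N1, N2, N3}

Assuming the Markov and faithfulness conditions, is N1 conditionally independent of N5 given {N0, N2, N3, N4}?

There are 4 undirected paths between N1 and N5; checking each against the conditioning set {N0, N2, N3, N4}:
Path 1: N1 → N6 ← N2 → N4 ← N0 → N5
  N6 is a collider here and neither N6 nor any of its descendants is conditioned on, so the collider stays closed — the path is blocked at N6.
Path 2: N1 → N6 ← N3 → N4 ← N0 → N5
  N6 is a collider here and neither N6 nor any of its descendants is conditioned on, so the collider stays closed — the path is blocked at N6.
Path 3: N1 → N4 ← N0 → N5
  N0 is a fork here and N0 is conditioned on, so the path is blocked at N0.
Path 4: N1 ← N0 → N5
  N0 is a fork here and N0 is conditioned on, so the path is blocked at N0.
Since every path is blocked, d-separation holds.

Yes — N1 and N5 are d-separated given {N0, N2, N3, N4}.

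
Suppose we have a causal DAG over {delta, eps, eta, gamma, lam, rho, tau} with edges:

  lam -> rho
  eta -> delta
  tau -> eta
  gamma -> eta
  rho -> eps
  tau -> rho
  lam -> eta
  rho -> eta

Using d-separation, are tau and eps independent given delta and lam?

No

We examine all 3 paths between tau and eps:
Path 1: tau → rho → eps
  rho is a chain and rho is not conditioned on — no node blocks this path, so it is active.
Path 2: tau → eta ← rho → eps
  eta is a collider and its descendant delta is conditioned on, which opens it; rho is a fork and rho is not conditioned on — no node blocks this path, so it is active.
Path 3: tau → eta ← lam → rho → eps
  lam is a fork here and lam is conditioned on, so the path is blocked at lam.
Because an active path exists, tau and eps are not d-separated.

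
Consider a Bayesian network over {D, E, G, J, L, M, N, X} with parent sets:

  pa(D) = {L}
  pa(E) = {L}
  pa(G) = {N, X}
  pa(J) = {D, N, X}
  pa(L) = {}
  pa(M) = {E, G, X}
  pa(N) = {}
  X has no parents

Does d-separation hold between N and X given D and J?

No

6 paths connect N and X; each must be blocked for d-separation to hold:
Path 1: N → J ← D ← L → E → M ← G ← X
  D is a chain here and D is conditioned on, so the path is blocked at D.
Path 2: N → J ← D ← L → E → M ← X
  D is a chain here and D is conditioned on, so the path is blocked at D.
Path 3: N → J ← X
  J is a collider and J is conditioned on, which opens it — no node blocks this path, so it is active.
Path 4: N → G → M ← E ← L → D → J ← X
  M is a collider here and neither M nor any of its descendants is conditioned on, so the collider stays closed — the path is blocked at M.
Path 5: N → G → M ← X
  M is a collider here and neither M nor any of its descendants is conditioned on, so the collider stays closed — the path is blocked at M.
Path 6: N → G ← X
  G is a collider here and neither G nor any of its descendants is conditioned on, so the collider stays closed — the path is blocked at G.
Because an active path exists, N and X are not d-separated.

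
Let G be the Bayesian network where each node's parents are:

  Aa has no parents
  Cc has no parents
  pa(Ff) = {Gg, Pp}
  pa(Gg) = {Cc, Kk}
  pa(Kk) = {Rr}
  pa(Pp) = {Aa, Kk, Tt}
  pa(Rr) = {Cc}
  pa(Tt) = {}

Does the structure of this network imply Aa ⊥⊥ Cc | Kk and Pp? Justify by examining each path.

Yes — Aa and Cc are d-separated given {Kk, Pp}.

There are 4 undirected paths between Aa and Cc; checking each against the conditioning set {Kk, Pp}:
  1. Aa → Pp ← Kk ← Rr ← Cc — Pp:collider[open]; Kk:chain[blocks]; Rr:chain[open] ⇒ blocked
  2. Aa → Pp ← Kk → Gg ← Cc — Pp:collider[open]; Kk:fork[blocks]; Gg:collider[blocks] ⇒ blocked
  3. Aa → Pp → Ff ← Gg ← Kk ← Rr ← Cc — Pp:chain[blocks]; Ff:collider[blocks]; Gg:chain[open]; Kk:chain[blocks]; Rr:chain[open] ⇒ blocked
  4. Aa → Pp → Ff ← Gg ← Cc — Pp:chain[blocks]; Ff:collider[blocks]; Gg:chain[open] ⇒ blocked
Every path is blocked, so Aa and Cc are d-separated given {Kk, Pp}.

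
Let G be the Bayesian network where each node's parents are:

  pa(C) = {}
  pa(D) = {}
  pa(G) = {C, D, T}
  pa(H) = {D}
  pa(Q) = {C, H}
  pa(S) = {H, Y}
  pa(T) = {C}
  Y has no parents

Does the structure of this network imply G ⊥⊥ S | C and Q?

No — G and S are not d-separated given {C, Q}.

Enumerating the 3 paths from G to S and testing each for blocking by {C, Q}:
Path 1: G ← D → H → S
  D is a fork and D is not conditioned on; H is a chain and H is not conditioned on — no node blocks this path, so it is active.
Path 2: G ← C → Q ← H → S
  C is a fork here and C is conditioned on, so the path is blocked at C.
Path 3: G ← T ← C → Q ← H → S
  C is a fork here and C is conditioned on, so the path is blocked at C.
At least one path is unblocked, so d-separation fails.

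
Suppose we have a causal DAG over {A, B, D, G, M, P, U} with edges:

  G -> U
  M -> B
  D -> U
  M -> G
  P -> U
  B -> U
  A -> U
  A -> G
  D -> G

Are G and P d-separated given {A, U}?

No

4 paths connect G and P; each must be blocked for d-separation to hold:
Path 1: G ← M → B → U ← P
  M is a fork and M is not conditioned on; B is a chain and B is not conditioned on; U is a collider and U is conditioned on, which opens it — no node blocks this path, so it is active.
Path 2: G ← A → U ← P
  A is a fork here and A is conditioned on, so the path is blocked at A.
Path 3: G ← D → U ← P
  D is a fork and D is not conditioned on; U is a collider and U is conditioned on, which opens it — no node blocks this path, so it is active.
Path 4: G → U ← P
  U is a collider and U is conditioned on, which opens it — no node blocks this path, so it is active.
At least one path is unblocked, so d-separation fails.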